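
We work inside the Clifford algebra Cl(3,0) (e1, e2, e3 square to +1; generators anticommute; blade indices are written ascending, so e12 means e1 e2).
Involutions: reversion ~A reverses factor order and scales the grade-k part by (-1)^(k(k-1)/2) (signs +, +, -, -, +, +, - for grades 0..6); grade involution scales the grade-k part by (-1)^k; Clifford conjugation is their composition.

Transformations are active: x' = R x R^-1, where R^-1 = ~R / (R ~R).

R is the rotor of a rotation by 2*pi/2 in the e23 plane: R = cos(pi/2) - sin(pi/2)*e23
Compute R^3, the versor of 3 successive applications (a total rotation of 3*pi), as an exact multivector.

Rotor phase runs at HALF the rotation angle; powers of one rotor simply add phase, so after 3 steps in e23 the phase is 3*pi/2 = 3*pi/2 and R^3 = cos(3*pi/2) - sin(3*pi/2)*e23.
cos(3*pi/2) = 0 and sin(3*pi/2) = -1, so R^3 = e23. The net rotation is 1*pi (after discarding 1 full turn, each of which contributes a factor -1 to the rotor); the rotor keeps the half-angle phase exactly.
Answer: e23


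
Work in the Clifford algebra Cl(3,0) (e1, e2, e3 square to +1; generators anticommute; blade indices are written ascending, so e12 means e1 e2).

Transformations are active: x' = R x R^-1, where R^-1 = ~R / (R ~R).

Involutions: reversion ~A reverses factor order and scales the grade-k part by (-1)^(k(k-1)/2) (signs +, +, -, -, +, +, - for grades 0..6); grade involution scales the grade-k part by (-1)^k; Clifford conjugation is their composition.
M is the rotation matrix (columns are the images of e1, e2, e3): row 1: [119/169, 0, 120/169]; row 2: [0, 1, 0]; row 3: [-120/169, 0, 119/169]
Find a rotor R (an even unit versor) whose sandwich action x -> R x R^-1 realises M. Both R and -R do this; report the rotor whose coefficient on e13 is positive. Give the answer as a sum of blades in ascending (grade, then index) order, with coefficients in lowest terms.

Method: write R = a + b12*e12 + b13*e13 + b23*e23 with a^2 + b12^2 + b13^2 + b23^2 = 1 (so R^-1 = ~R). Expanding the columns R e_j ~R gives tr M = 4a^2 - 1 and, from the antisymmetric part, M21 - M12 = -4a*b12, M13 - M31 = 4a*b13, M32 - M23 = -4a*b23.
Here tr M = 407/169, so a^2 = (1 + tr M)/4 = 144/169 and a = ±12/13. Taking a = 12/13: M21 - M12 = 0, M13 - M31 = 240/169, M32 - M23 = 0, giving b12 = 0, b13 = 5/13, b23 = 0, i.e. R = 12/13 + 5/13*e13.
Its e13 coefficient is already positive.
Answer: 12/13 + 5/13*e13. Note: both R and -R realise this M (trace 407/169); the covering map identifies them, and the e13-coefficient sign is the tie-breaker.


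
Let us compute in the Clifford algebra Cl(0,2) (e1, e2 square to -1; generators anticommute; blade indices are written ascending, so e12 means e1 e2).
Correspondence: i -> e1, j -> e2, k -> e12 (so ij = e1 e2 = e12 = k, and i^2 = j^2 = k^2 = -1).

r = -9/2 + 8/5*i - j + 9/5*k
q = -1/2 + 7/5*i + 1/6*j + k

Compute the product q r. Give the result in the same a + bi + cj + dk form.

In blades: q = -1/2 + 7/5*e1 + 1/6*e2 + e12, r = -9/2 + 8/5*e1 - e2 + 9/5*e12.
Distribute q over r term by term (generator squares from the signature, products reordered to ascending indices): (-1/2)*r = 9/4 - 4/5*e1 + 1/2*e2 - 9/10*e12; (7/5*e1)*r = -56/25 - 63/10*e1 - 63/25*e2 - 7/5*e12; (1/6*e2)*r = 1/6 + 3/10*e1 - 3/4*e2 - 4/15*e12; (e12)*r = -9/5 + e1 + 8/5*e2 - 9/2*e12.
Sum: -487/300 - 29/5*e1 - 117/100*e2 - 106/15*e12; translating back through the correspondence:
Answer: -487/300 - 29/5*i - 117/100*j - 106/15*k


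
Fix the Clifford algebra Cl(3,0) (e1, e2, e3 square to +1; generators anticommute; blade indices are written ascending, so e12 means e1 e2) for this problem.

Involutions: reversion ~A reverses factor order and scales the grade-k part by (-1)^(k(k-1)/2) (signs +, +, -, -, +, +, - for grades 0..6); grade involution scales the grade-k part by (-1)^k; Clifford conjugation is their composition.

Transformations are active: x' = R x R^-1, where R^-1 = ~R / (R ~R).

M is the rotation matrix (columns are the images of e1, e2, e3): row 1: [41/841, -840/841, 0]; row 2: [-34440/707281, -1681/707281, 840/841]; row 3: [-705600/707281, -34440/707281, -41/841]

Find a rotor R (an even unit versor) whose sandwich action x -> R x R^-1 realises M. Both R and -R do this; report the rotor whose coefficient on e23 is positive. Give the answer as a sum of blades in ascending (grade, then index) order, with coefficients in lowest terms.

Method: write R = a + b12*e12 + b13*e13 + b23*e23 with a^2 + b12^2 + b13^2 + b23^2 = 1 (so R^-1 = ~R). Expanding the columns R e_j ~R gives tr M = 4a^2 - 1 and, from the antisymmetric part, M21 - M12 = -4a*b12, M13 - M31 = 4a*b13, M32 - M23 = -4a*b23.
Here tr M = -1681/707281, so a^2 = (1 + tr M)/4 = 176400/707281 and a = ±420/841. Taking a = 420/841: M21 - M12 = 672000/707281, M13 - M31 = 705600/707281, M32 - M23 = -740880/707281, giving b12 = -400/841, b13 = 420/841, b23 = 441/841, i.e. R = 420/841 - 400/841*e12 + 420/841*e13 + 441/841*e23.
Its e23 coefficient is already positive.
Answer: 420/841 - 400/841*e12 + 420/841*e13 + 441/841*e23. Recall the cover is two-to-one: with M of trace -1681/707281, both preimages act alike, and the stated e23 sign chooses the sheet.


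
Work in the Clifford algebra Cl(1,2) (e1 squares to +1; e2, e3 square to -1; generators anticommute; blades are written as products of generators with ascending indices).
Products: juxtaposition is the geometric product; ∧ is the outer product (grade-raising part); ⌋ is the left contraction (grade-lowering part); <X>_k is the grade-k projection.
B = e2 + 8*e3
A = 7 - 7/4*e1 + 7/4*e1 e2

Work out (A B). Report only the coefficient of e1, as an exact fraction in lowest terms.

step 1: -7/4*e1 + 7*e2 + 56*e3 - 7/4*e1 e2 - 14*e1 e3 + 14*e1 e2 e3
Answer: -7/4


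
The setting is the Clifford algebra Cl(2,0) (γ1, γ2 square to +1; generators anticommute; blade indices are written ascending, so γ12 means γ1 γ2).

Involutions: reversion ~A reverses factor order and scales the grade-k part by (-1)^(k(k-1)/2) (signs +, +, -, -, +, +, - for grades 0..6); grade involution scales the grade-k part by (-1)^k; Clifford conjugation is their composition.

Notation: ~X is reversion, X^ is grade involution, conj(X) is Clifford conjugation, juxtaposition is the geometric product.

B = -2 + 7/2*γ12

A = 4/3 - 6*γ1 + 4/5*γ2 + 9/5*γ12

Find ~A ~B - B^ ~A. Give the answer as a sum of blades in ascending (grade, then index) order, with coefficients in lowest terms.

first term: -269/30 + 74/5*γ1 + 97/5*γ2 - 16/15*γ12
second term: 109/30 + 74/5*γ1 + 97/5*γ2 + 124/15*γ12
Answer: -63/5 - 28/3*γ12


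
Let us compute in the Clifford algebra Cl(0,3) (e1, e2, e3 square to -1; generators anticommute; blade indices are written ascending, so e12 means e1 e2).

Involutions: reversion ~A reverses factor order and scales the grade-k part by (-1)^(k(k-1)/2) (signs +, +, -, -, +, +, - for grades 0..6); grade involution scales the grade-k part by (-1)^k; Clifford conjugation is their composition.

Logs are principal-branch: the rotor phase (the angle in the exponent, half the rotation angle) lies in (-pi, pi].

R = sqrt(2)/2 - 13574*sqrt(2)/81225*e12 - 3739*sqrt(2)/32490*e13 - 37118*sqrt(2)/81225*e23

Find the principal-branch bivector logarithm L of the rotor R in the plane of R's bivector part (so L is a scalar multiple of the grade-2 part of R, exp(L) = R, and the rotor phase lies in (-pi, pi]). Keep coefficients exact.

The scalar part of R is sqrt(2)/2, which fixes the principal-branch rotor phase; the unit plane is then the bivector part divided by the sine of that phase, and L is that plane scaled by the phase.
Concretely: cos(phase) = sqrt(2)/2 gives phase = ±pi/4, and since phase/sin(phase) is even the sign is immaterial: L = (phase/sin(phase)) * <R>_2 = (sqrt(2)*pi/4) * <R>_2.
Answer: -6787*pi/81225*e12 - 3739*pi/64980*e13 - 18559*pi/81225*e23


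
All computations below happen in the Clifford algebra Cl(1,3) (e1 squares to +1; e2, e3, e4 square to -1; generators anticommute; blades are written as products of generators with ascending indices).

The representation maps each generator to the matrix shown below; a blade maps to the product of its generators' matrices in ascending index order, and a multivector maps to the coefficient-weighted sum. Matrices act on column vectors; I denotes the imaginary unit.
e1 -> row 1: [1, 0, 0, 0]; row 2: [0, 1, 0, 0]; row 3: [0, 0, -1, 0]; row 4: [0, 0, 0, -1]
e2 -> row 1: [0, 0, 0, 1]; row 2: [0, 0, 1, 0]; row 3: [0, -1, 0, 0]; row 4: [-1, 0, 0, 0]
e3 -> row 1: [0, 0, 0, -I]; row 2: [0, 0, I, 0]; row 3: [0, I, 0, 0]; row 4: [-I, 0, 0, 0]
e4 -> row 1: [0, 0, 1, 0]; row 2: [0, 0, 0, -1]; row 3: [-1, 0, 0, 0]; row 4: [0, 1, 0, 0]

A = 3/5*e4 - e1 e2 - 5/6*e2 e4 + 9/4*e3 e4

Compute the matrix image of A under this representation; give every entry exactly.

Bivector images (products of the table entries): rho(e1 e2) = rho(e1)rho(e2) = row 1: [0, 0, 0, 1]; row 2: [0, 0, 1, 0]; row 3: [0, 1, 0, 0]; row 4: [1, 0, 0, 0]; rho(e2 e4) = rho(e2)rho(e4) = row 1: [0, 1, 0, 0]; row 2: [-1, 0, 0, 0]; row 3: [0, 0, 0, 1]; row 4: [0, 0, -1, 0]; rho(e3 e4) = rho(e3)rho(e4) = row 1: [0, -I, 0, 0]; row 2: [-I, 0, 0, 0]; row 3: [0, 0, 0, -I]; row 4: [0, 0, -I, 0].
M = (3/5)*rho(e4) + (-1)*rho(e1 e2) + (-5/6)*rho(e2 e4) + (9/4)*rho(e3 e4), summed entrywise:
Answer: row 1: [0, -5/6 - 9*I/4, 3/5, -1]; row 2: [5/6 - 9*I/4, 0, -1, -3/5]; row 3: [-3/5, -1, 0, -5/6 - 9*I/4]; row 4: [-1, 3/5, 5/6 - 9*I/4, 0]


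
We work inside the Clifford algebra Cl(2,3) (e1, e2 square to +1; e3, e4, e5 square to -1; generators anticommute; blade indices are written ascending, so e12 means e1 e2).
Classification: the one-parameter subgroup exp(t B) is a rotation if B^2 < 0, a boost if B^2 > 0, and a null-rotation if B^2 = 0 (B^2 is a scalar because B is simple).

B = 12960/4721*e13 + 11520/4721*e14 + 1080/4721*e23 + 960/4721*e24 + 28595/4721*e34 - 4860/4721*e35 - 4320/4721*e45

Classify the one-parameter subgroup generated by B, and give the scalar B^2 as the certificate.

B^2 term by term: the squares give (12960/4721)^2*(e13)^2 + (11520/4721)^2*(e14)^2 + (1080/4721)^2*(e23)^2 + (960/4721)^2*(e24)^2 + (28595/4721)^2*(e34)^2 + (-4860/4721)^2*(e35)^2 + (-4320/4721)^2*(e45)^2 = 167961600/22287841*(+1) + 132710400/22287841*(+1) + 1166400/22287841*(+1) + 921600/22287841*(+1) + 817674025/22287841*(-1) + 23619600/22287841*(-1) + 18662400/22287841*(-1) = -25 (each basis 2-blade squares to minus the product of its generators' squares); cross terms between blades sharing an index anticommute and cancel; the commuting (index-disjoint) pairs give grade-4 terms 2*c*c'*(blade product), which cancel blade by blade — e1234: -24883200/22287841 + 24883200/22287841 = 0; e1345: -111974400/22287841 + 111974400/22287841 = 0; e2345: -9331200/22287841 + 9331200/22287841 = 0 — confirming B is simple. So B^2 = -25.
Answer: rotation, certificate B^2 = -25. Key observation: B^2 = -25 is a conjugation invariant, so its sign decides the class regardless of the surface form of B.


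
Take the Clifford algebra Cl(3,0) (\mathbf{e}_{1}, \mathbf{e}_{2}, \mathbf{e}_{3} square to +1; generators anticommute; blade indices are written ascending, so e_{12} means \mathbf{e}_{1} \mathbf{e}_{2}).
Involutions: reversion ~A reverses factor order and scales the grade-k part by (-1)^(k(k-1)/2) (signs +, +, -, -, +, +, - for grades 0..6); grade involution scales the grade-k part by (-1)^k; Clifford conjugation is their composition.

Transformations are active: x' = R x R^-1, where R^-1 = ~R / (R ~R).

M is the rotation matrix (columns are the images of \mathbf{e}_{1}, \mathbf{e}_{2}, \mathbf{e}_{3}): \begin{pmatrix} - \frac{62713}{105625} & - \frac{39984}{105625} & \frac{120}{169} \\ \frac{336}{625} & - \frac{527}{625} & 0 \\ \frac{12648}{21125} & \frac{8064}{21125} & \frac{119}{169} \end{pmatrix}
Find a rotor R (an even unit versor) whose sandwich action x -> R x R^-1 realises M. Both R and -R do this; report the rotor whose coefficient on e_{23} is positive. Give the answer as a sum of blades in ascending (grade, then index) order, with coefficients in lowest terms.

Method: write R = a + b12*e_{12} + b13*e_{13} + b23*e_{23} with a^2 + b12^2 + b13^2 + b23^2 = 1 (so R^-1 = ~R). Expanding the columns R e_j ~R gives tr M = 4a^2 - 1 and, from the antisymmetric part, M21 - M12 = -4a*b12, M13 - M31 = 4a*b13, M32 - M23 = -4a*b23.
Here tr M = -\frac{77401}{105625}, so a^2 = (1 + tr M)/4 = \frac{7056}{105625} and a = ±\frac{84}{325}. Taking a = \frac{84}{325}: M21 - M12 = \frac{96768}{105625}, M13 - M31 = \frac{2352}{21125}, M32 - M23 = \frac{8064}{21125}, giving b12 = -\frac{288}{325}, b13 = \frac{7}{65}, b23 = -\frac{24}{65}, i.e. R = \frac{84}{325} - \frac{288}{325} e_{12} + \frac{7}{65} e_{13} - \frac{24}{65} e_{23}.
Its e_{23} coefficient is negative, so report the other preimage -R.
Answer: -\frac{84}{325} + \frac{288}{325} e_{12} - \frac{7}{65} e_{13} + \frac{24}{65} e_{23}. Note: both R and -R realise this M (trace -\frac{77401}{105625}); the covering map identifies them, and the e_{23}-coefficient sign is the tie-breaker.


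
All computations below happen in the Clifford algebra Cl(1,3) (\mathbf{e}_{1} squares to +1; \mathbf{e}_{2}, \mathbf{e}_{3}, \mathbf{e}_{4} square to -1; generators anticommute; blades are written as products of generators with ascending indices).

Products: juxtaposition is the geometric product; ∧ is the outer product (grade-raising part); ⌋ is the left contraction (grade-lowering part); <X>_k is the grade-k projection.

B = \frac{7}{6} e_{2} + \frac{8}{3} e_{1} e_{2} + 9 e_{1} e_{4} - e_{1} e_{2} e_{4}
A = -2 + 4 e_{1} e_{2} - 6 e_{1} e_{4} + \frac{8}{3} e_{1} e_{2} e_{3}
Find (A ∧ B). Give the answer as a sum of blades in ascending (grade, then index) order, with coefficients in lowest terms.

step 1: -\frac{7}{3} e_{2} - \frac{16}{3} e_{1} e_{2} - 18 e_{1} e_{4} + 9 e_{1} e_{2} e_{4}
Answer: -\frac{7}{3} e_{2} - \frac{16}{3} e_{1} e_{2} - 18 e_{1} e_{4} + 9 e_{1} e_{2} e_{4}


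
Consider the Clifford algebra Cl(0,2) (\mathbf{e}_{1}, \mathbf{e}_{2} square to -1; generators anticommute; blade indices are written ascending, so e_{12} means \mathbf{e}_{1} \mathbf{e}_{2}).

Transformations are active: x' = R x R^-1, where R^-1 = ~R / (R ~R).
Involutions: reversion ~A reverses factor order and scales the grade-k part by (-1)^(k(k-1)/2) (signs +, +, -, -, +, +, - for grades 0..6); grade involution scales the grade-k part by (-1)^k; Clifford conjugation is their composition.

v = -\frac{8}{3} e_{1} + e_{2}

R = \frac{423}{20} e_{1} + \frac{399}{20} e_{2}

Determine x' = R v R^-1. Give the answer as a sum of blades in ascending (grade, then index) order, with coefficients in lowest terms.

~R = \frac{423}{20} e_{1} + \frac{399}{20} e_{2}, and R ~R = -\frac{33813}{40}, so R^-1 = ~R / (-\frac{33813}{40}).
R v = \frac{729}{20} + \frac{1487}{20} e_{12}
Answer: \frac{47491}{56355} e_{1} - \frac{51104}{18785} e_{2}


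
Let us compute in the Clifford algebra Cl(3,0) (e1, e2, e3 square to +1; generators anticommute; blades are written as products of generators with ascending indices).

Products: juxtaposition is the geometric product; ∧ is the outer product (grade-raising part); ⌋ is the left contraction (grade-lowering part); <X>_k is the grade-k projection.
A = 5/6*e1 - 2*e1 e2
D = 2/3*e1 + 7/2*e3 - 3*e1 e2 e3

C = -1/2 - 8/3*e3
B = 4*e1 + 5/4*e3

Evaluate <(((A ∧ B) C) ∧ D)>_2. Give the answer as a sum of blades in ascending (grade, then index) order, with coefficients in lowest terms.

step 1: 25/24*e1 e3 - 5/2*e1 e2 e3
step 2: -25/9*e1 + 20/3*e1 e2 - 25/48*e1 e3 + 5/4*e1 e2 e3
step 3: -175/18*e1 e3 + 70/3*e1 e2 e3
step 4: -175/18*e1 e3
Answer: -175/18*e1 e3


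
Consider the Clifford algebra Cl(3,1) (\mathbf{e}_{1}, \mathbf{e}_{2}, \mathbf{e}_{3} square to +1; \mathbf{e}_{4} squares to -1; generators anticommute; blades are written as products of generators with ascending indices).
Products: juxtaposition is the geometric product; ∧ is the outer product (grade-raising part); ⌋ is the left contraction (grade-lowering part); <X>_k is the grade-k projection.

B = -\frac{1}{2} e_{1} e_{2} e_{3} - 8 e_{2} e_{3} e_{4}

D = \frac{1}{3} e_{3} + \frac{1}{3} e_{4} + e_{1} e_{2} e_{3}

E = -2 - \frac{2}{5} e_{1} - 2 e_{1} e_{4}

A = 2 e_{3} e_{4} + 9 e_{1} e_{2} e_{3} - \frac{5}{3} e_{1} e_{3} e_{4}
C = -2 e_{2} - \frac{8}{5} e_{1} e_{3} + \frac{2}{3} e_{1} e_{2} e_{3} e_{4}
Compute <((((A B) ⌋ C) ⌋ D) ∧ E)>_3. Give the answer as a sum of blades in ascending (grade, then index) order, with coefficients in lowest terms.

step 1: \frac{9}{2} - 16 e_{2} + \frac{40}{3} e_{1} e_{2} + 72 e_{1} e_{4} - \frac{5}{6} e_{2} e_{4} + e_{1} e_{2} e_{4}
step 2: 32 - 9 e_{2} - \frac{2}{3} e_{3} - \frac{299}{45} e_{1} e_{3} + 48 e_{2} e_{3} - \frac{80}{9} e_{3} e_{4} + \frac{32}{3} e_{1} e_{3} e_{4} + 3 e_{1} e_{2} e_{3} e_{4}
step 3: -\frac{2}{9} - 48 e_{1} - \frac{299}{45} e_{2} + \frac{32}{3} e_{3} + \frac{32}{3} e_{4} - \frac{2}{3} e_{1} e_{2} + 9 e_{1} e_{3} + 32 e_{1} e_{2} e_{3}
step 4: \frac{4}{9} + \frac{4324}{45} e_{1} + \frac{598}{45} e_{2} - \frac{64}{3} e_{3} - \frac{64}{3} e_{4} - \frac{298}{225} e_{1} e_{2} - \frac{206}{15} e_{1} e_{3} + \frac{212}{45} e_{1} e_{4} - 64 e_{1} e_{2} e_{3} - \frac{598}{45} e_{1} e_{2} e_{4} + \frac{64}{3} e_{1} e_{3} e_{4}
step 5: -64 e_{1} e_{2} e_{3} - \frac{598}{45} e_{1} e_{2} e_{4} + \frac{64}{3} e_{1} e_{3} e_{4}
Answer: -64 e_{1} e_{2} e_{3} - \frac{598}{45} e_{1} e_{2} e_{4} + \frac{64}{3} e_{1} e_{3} e_{4}


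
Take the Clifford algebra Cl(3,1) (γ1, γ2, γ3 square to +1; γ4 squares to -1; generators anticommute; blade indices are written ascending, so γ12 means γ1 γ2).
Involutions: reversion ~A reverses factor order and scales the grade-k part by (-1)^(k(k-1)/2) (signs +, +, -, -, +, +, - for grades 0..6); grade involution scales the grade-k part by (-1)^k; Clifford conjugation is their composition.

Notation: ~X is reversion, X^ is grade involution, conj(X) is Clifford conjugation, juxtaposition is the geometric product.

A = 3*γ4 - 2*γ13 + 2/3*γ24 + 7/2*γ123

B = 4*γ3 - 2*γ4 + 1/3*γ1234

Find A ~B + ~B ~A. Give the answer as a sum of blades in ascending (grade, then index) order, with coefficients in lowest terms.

first term: 6 - 8*γ1 + 4/3*γ2 - 7/6*γ4 + 14*γ12 - 2/9*γ13 - 2/3*γ24 - 12*γ34 + γ123 + 4*γ134 - 8/3*γ234 - 7*γ1234
second term: 6 - 8*γ1 + 4/3*γ2 - 7/6*γ4 - 14*γ12 + 2/9*γ13 + 2/3*γ24 + 12*γ34 - γ123 - 4*γ134 + 8/3*γ234 - 7*γ1234
Answer: 12 - 16*γ1 + 8/3*γ2 - 7/3*γ4 - 14*γ1234


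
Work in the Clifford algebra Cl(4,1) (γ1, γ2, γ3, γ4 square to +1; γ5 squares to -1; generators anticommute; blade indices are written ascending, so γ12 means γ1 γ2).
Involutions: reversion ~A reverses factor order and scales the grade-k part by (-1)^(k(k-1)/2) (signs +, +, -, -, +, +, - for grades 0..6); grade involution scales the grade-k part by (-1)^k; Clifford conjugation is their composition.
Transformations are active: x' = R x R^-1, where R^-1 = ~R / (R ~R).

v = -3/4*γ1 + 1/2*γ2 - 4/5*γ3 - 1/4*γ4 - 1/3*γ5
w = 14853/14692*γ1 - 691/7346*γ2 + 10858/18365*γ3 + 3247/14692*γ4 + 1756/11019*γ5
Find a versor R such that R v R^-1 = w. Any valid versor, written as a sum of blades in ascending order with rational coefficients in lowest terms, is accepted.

Sketch: the shared square 2527/1800 makes R = v + w = 1917/7346*γ1 + 1491/3673*γ2 - 3834/18365*γ3 - 213/7346*γ4 - 639/3673*γ5 the natural versor; its sandwich fixes that direction, negates (v - w)/2, and sends v to w.
Answer: 1917/7346*γ1 + 1491/3673*γ2 - 3834/18365*γ3 - 213/7346*γ4 - 639/3673*γ5


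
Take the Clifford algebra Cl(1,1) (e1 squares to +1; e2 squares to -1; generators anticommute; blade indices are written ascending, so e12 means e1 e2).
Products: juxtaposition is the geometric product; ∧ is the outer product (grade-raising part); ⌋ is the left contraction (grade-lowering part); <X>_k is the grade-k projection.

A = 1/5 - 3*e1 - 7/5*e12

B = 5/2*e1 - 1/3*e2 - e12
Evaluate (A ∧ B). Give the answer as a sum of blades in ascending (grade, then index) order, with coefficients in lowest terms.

step 1: 1/2*e1 - 1/15*e2 + 4/5*e12
Answer: 1/2*e1 - 1/15*e2 + 4/5*e12


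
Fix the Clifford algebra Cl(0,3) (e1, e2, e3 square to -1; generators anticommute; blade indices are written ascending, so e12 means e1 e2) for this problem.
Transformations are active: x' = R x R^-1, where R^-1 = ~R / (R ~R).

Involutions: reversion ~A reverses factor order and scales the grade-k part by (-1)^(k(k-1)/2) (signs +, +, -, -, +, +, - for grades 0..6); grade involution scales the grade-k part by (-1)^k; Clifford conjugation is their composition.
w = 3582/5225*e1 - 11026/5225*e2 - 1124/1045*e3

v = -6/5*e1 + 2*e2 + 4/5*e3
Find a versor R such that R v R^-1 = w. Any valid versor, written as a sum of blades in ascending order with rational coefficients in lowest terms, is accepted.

Here q(v) = q(w) = -152/25; the classical choice R = v + w = -2688/5225*e1 - 576/5225*e2 - 288/1045*e3 then realises v -> w under the sandwich.
Answer: -2688/5225*e1 - 576/5225*e2 - 288/1045*e3


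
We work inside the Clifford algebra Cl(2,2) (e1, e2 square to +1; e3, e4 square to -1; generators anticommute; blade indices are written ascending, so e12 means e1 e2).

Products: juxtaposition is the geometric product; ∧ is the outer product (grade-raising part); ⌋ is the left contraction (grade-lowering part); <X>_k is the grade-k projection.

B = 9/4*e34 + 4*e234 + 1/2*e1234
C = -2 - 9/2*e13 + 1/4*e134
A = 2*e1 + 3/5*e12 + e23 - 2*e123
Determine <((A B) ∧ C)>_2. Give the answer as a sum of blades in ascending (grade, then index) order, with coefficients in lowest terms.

step 1: 3*e4 - 15/2*e14 - 9/4*e24 - 3/10*e34 + 9/2*e124 + 69/10*e134 + e234 + 187/20*e1234
step 2: -6*e4 + 15*e14 + 9/2*e24 + 3/5*e34 - 9*e124 - 273/10*e134 - 2*e234 - 1153/40*e1234
step 3: 15*e14 + 9/2*e24 + 3/5*e34
Answer: 15*e14 + 9/2*e24 + 3/5*e34


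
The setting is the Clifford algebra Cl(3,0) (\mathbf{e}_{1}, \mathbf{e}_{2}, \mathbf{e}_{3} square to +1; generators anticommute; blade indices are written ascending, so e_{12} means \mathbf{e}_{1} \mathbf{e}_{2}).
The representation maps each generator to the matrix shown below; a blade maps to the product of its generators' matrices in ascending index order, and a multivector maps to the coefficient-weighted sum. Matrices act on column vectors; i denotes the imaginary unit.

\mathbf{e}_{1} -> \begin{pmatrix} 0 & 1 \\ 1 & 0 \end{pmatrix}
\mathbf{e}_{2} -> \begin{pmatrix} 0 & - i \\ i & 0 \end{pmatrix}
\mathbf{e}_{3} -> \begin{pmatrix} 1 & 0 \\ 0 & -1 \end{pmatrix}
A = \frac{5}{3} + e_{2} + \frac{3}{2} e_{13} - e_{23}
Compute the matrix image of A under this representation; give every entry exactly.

Bivector images (products of the table entries): rho(e_{13}) = rho(\mathbf{e}_{1})rho(\mathbf{e}_{3}) = \begin{pmatrix} 0 & -1 \\ 1 & 0 \end{pmatrix}; rho(e_{23}) = rho(\mathbf{e}_{2})rho(\mathbf{e}_{3}) = \begin{pmatrix} 0 & i \\ i & 0 \end{pmatrix}.
M = (\frac{5}{3})*1 + (1)*rho(e_{2}) + (\frac{3}{2})*rho(e_{13}) + (-1)*rho(e_{23}), summed entrywise (1 is the identity matrix):
Answer: \begin{pmatrix} \frac{5}{3} & - \frac{3}{2} - 2 i \\ \frac{3}{2} & \frac{5}{3} \end{pmatrix}


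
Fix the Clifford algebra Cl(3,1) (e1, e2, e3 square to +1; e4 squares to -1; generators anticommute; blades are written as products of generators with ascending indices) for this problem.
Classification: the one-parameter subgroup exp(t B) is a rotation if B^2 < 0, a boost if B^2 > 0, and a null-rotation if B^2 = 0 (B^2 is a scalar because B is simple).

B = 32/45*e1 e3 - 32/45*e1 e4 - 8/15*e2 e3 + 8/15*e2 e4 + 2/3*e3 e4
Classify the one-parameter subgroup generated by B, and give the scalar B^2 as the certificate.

B^2 term by term: the squares give (32/45)^2*(e1 e3)^2 + (-32/45)^2*(e1 e4)^2 + (-8/15)^2*(e2 e3)^2 + (8/15)^2*(e2 e4)^2 + (2/3)^2*(e3 e4)^2 = 1024/2025*(-1) + 1024/2025*(+1) + 64/225*(-1) + 64/225*(+1) + 4/9*(+1) = 4/9 (each basis 2-blade squares to minus the product of its generators' squares); cross terms between blades sharing an index anticommute and cancel; the commuting (index-disjoint) pairs give grade-4 terms 2*c*c'*(blade product), which cancel blade by blade — e1 e2 e3 e4: -512/675 + 512/675 = 0 — confirming B is simple. So B^2 = 4/9.
Answer: boost, certificate B^2 = 4/9. Note: conjugating B changes its blade decomposition but never the scalar B^2 = 4/9, whose sign settles the classification.


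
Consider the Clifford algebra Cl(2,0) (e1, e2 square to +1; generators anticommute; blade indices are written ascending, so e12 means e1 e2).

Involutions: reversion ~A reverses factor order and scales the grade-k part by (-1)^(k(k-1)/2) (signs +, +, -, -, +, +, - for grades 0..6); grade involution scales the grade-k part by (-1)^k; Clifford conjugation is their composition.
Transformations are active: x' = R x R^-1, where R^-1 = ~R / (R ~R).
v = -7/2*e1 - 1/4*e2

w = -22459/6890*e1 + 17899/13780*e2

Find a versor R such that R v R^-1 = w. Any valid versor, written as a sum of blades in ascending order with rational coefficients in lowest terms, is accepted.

Why this works: both vectors square to 197/16, so q(v) = q(w) and R = v + w = -23287/3445*e1 + 7227/6890*e2 carries v to w — its own direction survives, the complement (v - w)/2 flips.
Answer: -23287/3445*e1 + 7227/6890*e2


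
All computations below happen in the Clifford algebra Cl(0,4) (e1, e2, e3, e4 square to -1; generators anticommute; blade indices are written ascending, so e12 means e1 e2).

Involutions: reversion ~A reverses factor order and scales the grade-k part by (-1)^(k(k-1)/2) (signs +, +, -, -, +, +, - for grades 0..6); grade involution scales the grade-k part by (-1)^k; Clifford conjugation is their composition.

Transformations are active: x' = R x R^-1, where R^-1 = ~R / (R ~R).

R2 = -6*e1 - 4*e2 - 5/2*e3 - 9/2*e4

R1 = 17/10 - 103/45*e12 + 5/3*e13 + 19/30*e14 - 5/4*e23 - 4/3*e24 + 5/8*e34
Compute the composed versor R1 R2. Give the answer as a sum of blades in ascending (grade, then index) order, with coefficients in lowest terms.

Distribute over the terms of R2 (each basis-blade product reordered to ascending indices, repeated generators contracted through their squares):
R1 (-6*e1) = -51/5*e1 + 206/15*e2 - 10*e3 - 19/5*e4 + 15/2*e123 + 8*e124 - 15/4*e134
R1 (-4*e2) = -412/45*e1 - 34/5*e2 + 5*e3 + 16/3*e4 + 20/3*e123 + 38/15*e124 - 5/2*e234
R1 (-5/2*e3) = 25/6*e1 - 25/8*e2 - 17/4*e3 - 25/16*e4 + 103/18*e123 + 19/12*e134 - 10/3*e234
R1 (-9/2*e4) = 57/20*e1 - 6*e2 + 45/16*e3 - 153/20*e4 + 103/10*e124 - 15/2*e134 + 45/8*e234
Summing the partial products and collecting blades:
Answer: -2221/180*e1 - 263/120*e2 - 103/16*e3 - 1843/240*e4 + 179/9*e123 + 125/6*e124 - 29/3*e134 - 5/24*e234


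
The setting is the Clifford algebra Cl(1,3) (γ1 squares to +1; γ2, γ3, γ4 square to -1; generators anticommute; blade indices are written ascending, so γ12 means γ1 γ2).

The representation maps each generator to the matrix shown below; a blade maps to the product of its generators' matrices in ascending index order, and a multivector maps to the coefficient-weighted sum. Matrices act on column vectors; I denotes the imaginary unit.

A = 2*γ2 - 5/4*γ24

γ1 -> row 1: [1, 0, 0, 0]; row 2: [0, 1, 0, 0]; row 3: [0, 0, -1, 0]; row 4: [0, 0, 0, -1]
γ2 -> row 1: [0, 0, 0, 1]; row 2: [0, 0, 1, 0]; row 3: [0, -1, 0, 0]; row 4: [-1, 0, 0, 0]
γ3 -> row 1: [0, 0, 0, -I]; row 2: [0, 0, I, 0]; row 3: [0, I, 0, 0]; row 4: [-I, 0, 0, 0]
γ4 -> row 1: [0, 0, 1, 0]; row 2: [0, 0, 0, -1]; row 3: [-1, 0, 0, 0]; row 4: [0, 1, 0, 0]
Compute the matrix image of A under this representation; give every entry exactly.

Bivector images (products of the table entries): rho(γ24) = rho(γ2)rho(γ4) = row 1: [0, 1, 0, 0]; row 2: [-1, 0, 0, 0]; row 3: [0, 0, 0, 1]; row 4: [0, 0, -1, 0].
M = (2)*rho(γ2) + (-5/4)*rho(γ24), summed entrywise:
Answer: row 1: [0, -5/4, 0, 2]; row 2: [5/4, 0, 2, 0]; row 3: [0, -2, 0, -5/4]; row 4: [-2, 0, 5/4, 0]


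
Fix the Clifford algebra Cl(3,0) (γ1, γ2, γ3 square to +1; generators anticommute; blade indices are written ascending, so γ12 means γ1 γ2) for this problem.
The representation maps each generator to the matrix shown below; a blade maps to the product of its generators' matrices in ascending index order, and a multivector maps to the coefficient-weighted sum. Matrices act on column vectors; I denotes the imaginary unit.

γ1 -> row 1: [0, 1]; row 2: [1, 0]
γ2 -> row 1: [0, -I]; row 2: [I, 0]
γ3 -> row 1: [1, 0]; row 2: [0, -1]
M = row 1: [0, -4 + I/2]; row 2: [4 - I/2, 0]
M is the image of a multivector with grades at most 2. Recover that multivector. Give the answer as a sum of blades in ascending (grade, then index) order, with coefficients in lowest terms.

Method: 1, rho(γ1), rho(γ2), rho(γ3) form a trace-orthogonal basis of the 2x2 complex matrices (tr(X Y) = 2 if X = Y, else 0), so M = m0*1 + m1*rho(γ1) + m2*rho(γ2) + m3*rho(γ3) with m0 = tr(M)/2 = 0, m1 = tr(M rho(γ1))/2 = 0, m2 = tr(M rho(γ2))/2 = -1/2 - 4*I, m3 = tr(M rho(γ3))/2 = 0.
Multiplying table entries, the bivector images are rho(γ12) = I*rho(γ3), rho(γ13) = -I*rho(γ2), rho(γ23) = I*rho(γ1); with real blade coefficients the real parts of m0..m3 are the coefficients of 1, γ1, γ2, γ3 and the imaginary parts give the bivectors (γ23: Im m1, γ13: -Im m2, γ12: Im m3).
Answer: -1/2*γ2 + 4*γ13


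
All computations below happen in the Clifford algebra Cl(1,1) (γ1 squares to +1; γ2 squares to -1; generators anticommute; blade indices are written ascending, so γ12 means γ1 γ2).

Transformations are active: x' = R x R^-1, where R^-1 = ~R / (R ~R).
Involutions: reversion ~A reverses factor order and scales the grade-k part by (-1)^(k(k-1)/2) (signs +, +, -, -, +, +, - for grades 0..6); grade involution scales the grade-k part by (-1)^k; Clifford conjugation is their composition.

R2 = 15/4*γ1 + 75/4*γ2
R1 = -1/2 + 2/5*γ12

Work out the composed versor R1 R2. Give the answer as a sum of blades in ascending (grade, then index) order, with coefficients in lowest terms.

Distribute over the terms of R1 (each basis-blade product reordered to ascending indices, repeated generators contracted through their squares):
(-1/2) R2 = -15/8*γ1 - 75/8*γ2
(2/5*γ12) R2 = -15/2*γ1 - 3/2*γ2
Summing the partial products and collecting blades:
Answer: -75/8*γ1 - 87/8*γ2


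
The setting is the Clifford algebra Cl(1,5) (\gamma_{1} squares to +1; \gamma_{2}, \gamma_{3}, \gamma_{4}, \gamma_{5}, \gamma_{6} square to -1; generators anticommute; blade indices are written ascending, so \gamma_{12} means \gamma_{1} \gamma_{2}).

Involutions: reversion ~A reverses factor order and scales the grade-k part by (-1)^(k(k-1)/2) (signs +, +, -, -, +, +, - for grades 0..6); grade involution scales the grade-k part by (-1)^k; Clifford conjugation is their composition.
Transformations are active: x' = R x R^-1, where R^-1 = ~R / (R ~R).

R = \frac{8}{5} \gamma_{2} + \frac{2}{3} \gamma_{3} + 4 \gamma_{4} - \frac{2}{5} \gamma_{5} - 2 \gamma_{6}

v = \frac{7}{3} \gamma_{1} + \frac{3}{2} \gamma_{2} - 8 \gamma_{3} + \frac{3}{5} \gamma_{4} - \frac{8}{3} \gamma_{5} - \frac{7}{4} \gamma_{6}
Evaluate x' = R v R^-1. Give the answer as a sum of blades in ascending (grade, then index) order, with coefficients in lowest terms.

~R = \frac{8}{5} \gamma_{2} + \frac{2}{3} \gamma_{3} + 4 \gamma_{4} - \frac{2}{5} \gamma_{5} - 2 \gamma_{6}, and R ~R = -\frac{5212}{225}, so R^-1 = ~R / (-\frac{5212}{225}).
R v = -\frac{121}{30} - \frac{56}{15} \gamma_{12} - \frac{14}{9} \gamma_{13} - \frac{28}{3} \gamma_{14} + \frac{14}{15} \gamma_{15} + \frac{14}{3} \gamma_{16} - \frac{69}{5} \gamma_{23} - \frac{126}{25} \gamma_{24} - \frac{11}{3} \gamma_{25} + \frac{1}{5} \gamma_{26} + \frac{162}{5} \gamma_{34} - \frac{224}{45} \gamma_{35} - \frac{103}{6} \gamma_{36} - \frac{782}{75} \gamma_{45} - \frac{29}{5} \gamma_{46} - \frac{139}{30} \gamma_{56}
Answer: -\frac{7}{3} \gamma_{1} - \frac{2457}{2606} \gamma_{2} + \frac{21453}{2606} \gamma_{3} + \frac{5166}{6515} \gamma_{4} + \frac{19759}{7818} \gamma_{5} + \frac{5491}{5212} \gamma_{6}


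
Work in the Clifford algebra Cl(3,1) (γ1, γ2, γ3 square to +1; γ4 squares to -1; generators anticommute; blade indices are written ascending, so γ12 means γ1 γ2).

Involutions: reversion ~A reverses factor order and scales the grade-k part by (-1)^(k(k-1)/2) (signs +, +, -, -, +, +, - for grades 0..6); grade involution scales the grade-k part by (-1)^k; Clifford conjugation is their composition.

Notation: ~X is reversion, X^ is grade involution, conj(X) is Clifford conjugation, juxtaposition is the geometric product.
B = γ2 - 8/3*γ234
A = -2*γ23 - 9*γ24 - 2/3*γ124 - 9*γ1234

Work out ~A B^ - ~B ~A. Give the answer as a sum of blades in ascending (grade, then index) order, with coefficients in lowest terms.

first term: -24*γ1 - 22*γ3 + 11/3*γ4 - 16/9*γ13 + 2/3*γ14 + 9*γ134
second term: 24*γ1 - 22*γ3 + 11/3*γ4 + 16/9*γ13 - 2/3*γ14 + 9*γ134
Answer: -48*γ1 - 32/9*γ13 + 4/3*γ14


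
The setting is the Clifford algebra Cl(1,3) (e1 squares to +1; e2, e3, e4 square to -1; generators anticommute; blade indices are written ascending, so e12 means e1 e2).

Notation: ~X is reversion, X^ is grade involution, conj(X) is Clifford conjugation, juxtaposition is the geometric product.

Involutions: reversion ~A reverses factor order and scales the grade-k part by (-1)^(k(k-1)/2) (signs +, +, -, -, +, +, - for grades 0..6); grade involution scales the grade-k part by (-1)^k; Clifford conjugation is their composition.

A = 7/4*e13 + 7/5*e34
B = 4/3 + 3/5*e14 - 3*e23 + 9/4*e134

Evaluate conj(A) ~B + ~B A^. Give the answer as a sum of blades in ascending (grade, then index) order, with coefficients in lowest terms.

first term: -63/20*e1 + 63/16*e4 - 21/4*e12 - 238/75*e13 - 21/5*e24 - 35/12*e34
second term: 63/20*e1 - 63/16*e4 - 21/4*e12 + 112/75*e13 - 21/5*e24 + 49/60*e34
Answer: -21/2*e12 - 42/25*e13 - 42/5*e24 - 21/10*e34


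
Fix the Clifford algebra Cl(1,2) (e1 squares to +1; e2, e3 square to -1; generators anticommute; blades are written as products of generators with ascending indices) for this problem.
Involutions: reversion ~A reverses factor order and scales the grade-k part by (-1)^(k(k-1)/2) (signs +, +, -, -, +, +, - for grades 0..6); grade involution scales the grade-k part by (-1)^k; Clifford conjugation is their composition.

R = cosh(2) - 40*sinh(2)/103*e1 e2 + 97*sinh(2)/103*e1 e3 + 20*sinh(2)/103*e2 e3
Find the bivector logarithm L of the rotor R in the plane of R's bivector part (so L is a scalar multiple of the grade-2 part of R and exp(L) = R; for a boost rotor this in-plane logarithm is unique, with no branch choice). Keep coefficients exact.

The scalar part of R is cosh(2), which fixes the rapidity magnitude through cosh (cosh is even, so it cannot fix the sign — the bivector part carries that); dividing the bivector part by sinh of the rapidity gives the plane, and L = rapidity * plane, where the joint sign ambiguity of (rapidity, plane) cancels in the product.
Concretely: cosh(rapidity) = cosh(2) gives rapidity = ±2, and since rapidity/sinh(rapidity) is even the sign is immaterial: L = (rapidity/sinh(rapidity)) * <R>_2 = (2/sinh(2)) * <R>_2.
Answer: -80/103*e1 e2 + 194/103*e1 e3 + 40/103*e2 e3


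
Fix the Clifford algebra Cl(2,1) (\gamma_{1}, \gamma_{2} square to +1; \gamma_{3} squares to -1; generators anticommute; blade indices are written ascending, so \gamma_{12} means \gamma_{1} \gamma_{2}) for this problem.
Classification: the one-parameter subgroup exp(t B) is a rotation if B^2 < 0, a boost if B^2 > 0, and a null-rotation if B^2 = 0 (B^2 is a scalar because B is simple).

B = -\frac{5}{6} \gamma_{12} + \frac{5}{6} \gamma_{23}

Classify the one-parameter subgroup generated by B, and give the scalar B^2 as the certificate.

B^2 term by term: the squares give (-\frac{5}{6})^2*(\gamma_{12})^2 + (\frac{5}{6})^2*(\gamma_{23})^2 = \frac{25}{36}*(-1) + \frac{25}{36}*(+1) = 0 (each basis 2-blade squares to minus the product of its generators' squares); cross terms between blades sharing an index anticommute and cancel. So B^2 = 0.
Answer: null-rotation, certificate B^2 = 0. Check the certificate: B^2 = 0, and that sign is decisive whatever form B takes.


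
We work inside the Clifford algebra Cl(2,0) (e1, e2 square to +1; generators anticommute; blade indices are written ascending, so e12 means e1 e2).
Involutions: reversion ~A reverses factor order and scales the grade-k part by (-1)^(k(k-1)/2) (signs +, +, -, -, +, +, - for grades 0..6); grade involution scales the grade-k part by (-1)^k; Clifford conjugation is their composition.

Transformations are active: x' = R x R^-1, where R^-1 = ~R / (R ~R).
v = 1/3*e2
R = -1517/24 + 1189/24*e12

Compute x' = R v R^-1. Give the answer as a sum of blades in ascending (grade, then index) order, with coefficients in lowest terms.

~R = -1517/24 - 1189/24*e12, and R ~R = 1857505/288, so R^-1 = ~R / (1857505/288).
R v = 1189/72*e1 - 1517/72*e2
Answer: -1073/3315*e1 + 88/1105*e2


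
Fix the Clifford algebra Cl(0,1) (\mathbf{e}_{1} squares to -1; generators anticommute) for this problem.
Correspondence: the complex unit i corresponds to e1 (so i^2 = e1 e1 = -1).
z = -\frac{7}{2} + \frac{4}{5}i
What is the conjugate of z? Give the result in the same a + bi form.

In blades: z = -\frac{7}{2} + \frac{4}{5} e_{1}.
Conjugation here is Clifford conjugation: the scalar is fixed and the grade-1 and grade-2 blades all flip sign, giving -\frac{7}{2} - \frac{4}{5} e_{1}; translating back:
Answer: -\frac{7}{2} - \frac{4}{5}i


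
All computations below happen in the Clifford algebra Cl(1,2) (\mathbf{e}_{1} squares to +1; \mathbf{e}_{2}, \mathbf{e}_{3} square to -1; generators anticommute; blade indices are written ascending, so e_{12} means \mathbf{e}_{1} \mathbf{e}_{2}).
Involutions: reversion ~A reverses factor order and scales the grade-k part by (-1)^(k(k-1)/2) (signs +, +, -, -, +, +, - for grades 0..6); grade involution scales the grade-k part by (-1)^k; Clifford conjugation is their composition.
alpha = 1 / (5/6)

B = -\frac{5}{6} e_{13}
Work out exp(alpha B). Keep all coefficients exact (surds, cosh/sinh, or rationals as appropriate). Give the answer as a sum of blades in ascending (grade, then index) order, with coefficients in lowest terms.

B^2 = (-\frac{5}{6})^2*(e_{13})^2 = \frac{25}{36}*(+1) = \frac{25}{36} (a basis 2-blade squares to minus the product of its generators' squares).
B^2 = \frac{25}{36} — B^2 > 0, so the exponential closes hyperbolically: l = \frac{5}{6}, alpha*l = 1, so exp(alpha B) = cosh(1) + (sinh(1)/(\frac{5}{6}))*B = \cosh{\left(1 \right)} + (\frac{6 \sinh{\left(1 \right)}}{5})*B.
Answer: \cosh{\left(1 \right)} - \sinh{\left(1 \right)} e_{13}


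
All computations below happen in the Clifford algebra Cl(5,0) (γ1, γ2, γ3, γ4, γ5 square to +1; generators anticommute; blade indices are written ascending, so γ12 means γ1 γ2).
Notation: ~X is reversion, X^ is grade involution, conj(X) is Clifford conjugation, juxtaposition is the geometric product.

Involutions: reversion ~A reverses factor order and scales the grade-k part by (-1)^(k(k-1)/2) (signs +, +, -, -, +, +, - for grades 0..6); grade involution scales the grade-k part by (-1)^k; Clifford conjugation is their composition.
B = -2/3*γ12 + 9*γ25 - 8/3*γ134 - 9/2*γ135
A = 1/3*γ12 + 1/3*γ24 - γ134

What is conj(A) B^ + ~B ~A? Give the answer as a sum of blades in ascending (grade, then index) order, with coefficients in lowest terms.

first term: 22/9 - 2/9*γ14 - 3*γ15 + 15/2*γ45 + 8/9*γ123 + 14/9*γ234 + 3/2*γ235 - 15/2*γ12345
second term: -22/9 - 2/9*γ14 - 3*γ15 + 15/2*γ45 - 8/9*γ123 - 14/9*γ234 - 3/2*γ235 - 15/2*γ12345
Answer: -4/9*γ14 - 6*γ15 + 15*γ45 - 15*γ12345


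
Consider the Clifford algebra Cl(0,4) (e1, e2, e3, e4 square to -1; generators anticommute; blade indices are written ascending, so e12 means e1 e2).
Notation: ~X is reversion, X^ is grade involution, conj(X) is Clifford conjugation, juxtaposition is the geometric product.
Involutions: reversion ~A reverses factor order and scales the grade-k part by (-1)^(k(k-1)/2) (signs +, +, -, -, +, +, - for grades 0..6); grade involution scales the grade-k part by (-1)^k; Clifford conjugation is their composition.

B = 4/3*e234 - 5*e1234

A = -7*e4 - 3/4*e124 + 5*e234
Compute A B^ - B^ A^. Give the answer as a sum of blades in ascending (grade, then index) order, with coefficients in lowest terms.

first term: -20/3 + 25*e1 - 15/4*e3 + e13 - 28/3*e23 + 35*e123
second term: 20/3 + 25*e1 - 15/4*e3 + e13 + 28/3*e23 + 35*e123
Answer: -40/3 - 56/3*e23
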